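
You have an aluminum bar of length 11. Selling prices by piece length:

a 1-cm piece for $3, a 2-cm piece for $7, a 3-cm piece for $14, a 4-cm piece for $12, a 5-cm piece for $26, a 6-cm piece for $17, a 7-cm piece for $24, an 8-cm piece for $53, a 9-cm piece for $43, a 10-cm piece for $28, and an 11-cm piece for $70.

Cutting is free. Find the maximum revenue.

70

Let R[k] be the best obtainable value from length k. For each k, try every first piece i and keep the best of price[i] + R[k−i].
R[1] = 3
R[2] = 7
R[3] = 14
R[4] = 17  (first piece 1, then R[3]=14)
R[5] = 26
R[6] = 29  (first piece 1, then R[5]=26)
R[7] = 33  (first piece 2, then R[5]=26)
R[8] = 53
R[9] = 56  (first piece 1, then R[8]=53)
R[10] = 60  (first piece 2, then R[8]=53)
R[11] = 70
Best is to sell the whole 11-cm piece uncut for $70.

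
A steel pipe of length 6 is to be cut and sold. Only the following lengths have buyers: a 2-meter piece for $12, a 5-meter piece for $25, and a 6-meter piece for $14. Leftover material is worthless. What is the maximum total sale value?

Let r[k] be the best obtainable value from length k. For each k, try every first piece i and keep the best of price[i] + r[k−i].
r[1] = 0
r[2] = 12
r[3] = 12
r[4] = 24  (first piece 2, then r[2]=12)
r[5] = 25
r[6] = 36  (first piece 2, then r[4]=24)
One optimal cutting: 2 + 2 + 2 → $36.

36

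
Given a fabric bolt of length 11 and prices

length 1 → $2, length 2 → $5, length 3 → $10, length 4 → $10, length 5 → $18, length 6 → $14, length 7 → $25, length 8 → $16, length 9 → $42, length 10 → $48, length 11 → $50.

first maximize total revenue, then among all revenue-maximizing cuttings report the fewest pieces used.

Consider every possible first cut. r[k] is the best of p[i]+r[k−i] over all sellable i≤k.
r[1] = 2
r[2] = max(2+2, 5+0) = 5
r[3] = max(2+5, 5+2, 10+0) = 10
r[4] = max(2+10, 5+5, 10+2, 10+0) = 12
r[5] = max(2+12, 5+10, 10+5, 10+2, 18+0) = 18
r[6] = max(2+18, 5+12, 10+10, 10+5, 18+2, 14+0) = 20
r[7] = max(2+20, 5+18, 10+12, …, 14+2, 25+0) = 25
r[8] = max(2+25, 5+20, 10+18, …, 25+2, 16+0) = 28
r[9] = max(2+28, 5+25, 10+20, …, 16+2, 42+0) = 42
r[10] = max(2+42, 5+28, 10+25, …, 42+2, 48+0) = 48
r[11] = max(2+48, 5+42, 10+28, …, 48+2, 50+0) = 50
Maximum revenue is $50.
Now minimize piece count subject to staying optimal: for each k, pieces[k] = 1 + min over i with p[i]+r[k−i]=r[k] of pieces[k−i].
pieces[8] = 2
pieces[9] = 1
pieces[10] = 1
pieces[11] = 1

1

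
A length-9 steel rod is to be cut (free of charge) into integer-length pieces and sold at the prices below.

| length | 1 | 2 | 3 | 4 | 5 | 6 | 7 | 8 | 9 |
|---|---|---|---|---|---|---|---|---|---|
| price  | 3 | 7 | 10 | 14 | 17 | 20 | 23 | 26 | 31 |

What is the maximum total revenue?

31

Let R[k] be the best obtainable value from length k. For each k, try every first piece i and keep the best of price[i] + R[k−i].
R[1] = 3
R[2] = 7
R[3] = 10  (first piece 1, then R[2]=7)
R[4] = 14  (first piece 2, then R[2]=7)
R[5] = 17  (first piece 1, then R[4]=14)
R[6] = 21  (first piece 2, then R[4]=14)
R[7] = 24  (first piece 1, then R[6]=21)
R[8] = 28  (first piece 2, then R[6]=21)
R[9] = 31  (first piece 1, then R[8]=28)
One optimal cutting: 2 + 2 + 2 + 2 + 1 → $7 + $7 + $7 + $7 + $3 = $31.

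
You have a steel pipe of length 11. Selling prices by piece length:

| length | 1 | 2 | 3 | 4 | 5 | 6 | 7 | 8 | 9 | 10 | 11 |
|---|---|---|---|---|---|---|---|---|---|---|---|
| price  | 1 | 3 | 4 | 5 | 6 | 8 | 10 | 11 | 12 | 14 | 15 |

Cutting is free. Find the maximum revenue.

Build r[k] bottom-up: r[k] = max over allowed piece i of (p[i] + r[k−i]).
r[1] = 1
r[2] = max(1+1, 3+0) = 3
r[3] = max(1+3, 3+1, 4+0) = 4
r[4] = max(1+4, 3+3, 4+1, 5+0) = 6
r[5] = max(1+6, 3+4, 4+3, 5+1, 6+0) = 7
r[6] = max(1+7, 3+6, 4+4, 5+3, 6+1, 8+0) = 9
r[7] = max(1+9, 3+7, 4+6, …, 8+1, 10+0) = 10
r[8] = max(1+10, 3+9, 4+7, …, 10+1, 11+0) = 12
r[9] = max(1+12, 3+10, 4+9, …, 11+1, 12+0) = 13
r[10] = max(1+13, 3+12, 4+10, …, 12+1, 14+0) = 15
r[11] = max(1+15, 3+13, 4+12, …, 14+1, 15+0) = 16
One optimal cutting: 2 + 2 + 2 + 2 + 2 + 1 → $3 + $3 + $3 + $3 + $3 + $1 = $16.

16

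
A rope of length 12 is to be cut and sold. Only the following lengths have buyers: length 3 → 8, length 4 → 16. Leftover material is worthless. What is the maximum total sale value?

Consider every possible first cut. r[k] is the best of p[i]+r[k−i] over all sellable i≤k.
r[1] = 0
r[2] = 0
r[3] = 8
r[4] = 16
r[5] = 16
r[6] = 16
r[7] = 24  (first piece 3, then r[4]=16)
r[8] = 32  (first piece 4, then r[4]=16)
r[9] = 32
r[10] = 32
r[11] = 40  (first piece 3, then r[8]=32)
r[12] = 48  (first piece 4, then r[8]=32)
One optimal cutting: 4 + 4 + 4 → 48.

48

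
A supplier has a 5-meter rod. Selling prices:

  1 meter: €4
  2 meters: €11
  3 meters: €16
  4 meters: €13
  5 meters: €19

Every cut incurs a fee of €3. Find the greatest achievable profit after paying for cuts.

24

Let r[k] be the best obtainable value from length k. For each k, try every first piece i and keep the best of price[i] + r[k−i] minus the 3 cut fee when i<k.
r[1] = 4
r[2] = max(4+4-3, 11+0) = 11
r[3] = max(4+11-3, 11+4-3, 16+0) = 16
r[4] = max(4+16-3, 11+11-3, 16+4-3, 13+0) = 19
r[5] = max(4+19-3, 11+16-3, 16+11-3, 13+4-3, 19+0) = 24
One optimal plan: pieces 3 + 2 (1 cut) → €27 − €3 = €24.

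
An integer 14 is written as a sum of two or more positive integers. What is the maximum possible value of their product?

Define P[k] = max over 1≤i<k of i · max(k−i, P[k−i]); the inner max lets the remainder stay uncut if that's better.
P[2] = 1*max(1,0) = 1*1 = 1
P[3] = 1*max(2,1) = 1*2 = 2
P[4] = 2*max(2,1) = 2*2 = 4
P[5] = 2*max(3,2) = 2*3 = 6
P[6] = 3*max(3,2) = 3*3 = 9
P[7] = 2*max(5,6) = 2*6 = 12
P[8] = 2*max(6,9) = 2*9 = 18
P[9] = 3*max(6,9) = 3*9 = 27
P[10] = 2*max(8,18) = 2*18 = 36
P[11] = 2*max(9,27) = 2*27 = 54
P[12] = 3*max(9,27) = 3*27 = 81
P[13] = 2*max(11,54) = 2*54 = 108
P[14] = 2*max(12,81) = 2*81 = 162
One optimal split: 3 + 3 + 3 + 3 + 2; product 3*3*3*3*2 = 162.

162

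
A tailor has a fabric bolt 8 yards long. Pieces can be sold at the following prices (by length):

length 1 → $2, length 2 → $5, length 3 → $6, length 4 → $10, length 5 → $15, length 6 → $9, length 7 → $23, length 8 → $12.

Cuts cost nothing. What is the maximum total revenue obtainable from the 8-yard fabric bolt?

25

Let v[k] be the best obtainable value from length k. For each k, try every first piece i and keep the best of price[i] + v[k−i].
v[1] = 2
v[2] = 5
v[3] = 7  (first piece 1, then v[2]=5)
v[4] = 10  (first piece 2, then v[2]=5)
v[5] = 15
v[6] = 17  (first piece 1, then v[5]=15)
v[7] = 23
v[8] = 25  (first piece 1, then v[7]=23)
One optimal cutting: 7 + 1 → $23 + $2 = $25.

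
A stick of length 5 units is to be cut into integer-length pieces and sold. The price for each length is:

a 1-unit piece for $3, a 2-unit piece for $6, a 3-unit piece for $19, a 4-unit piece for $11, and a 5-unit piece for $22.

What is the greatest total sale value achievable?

25

Let best[k] be the best obtainable value from length k. For each k, try every first piece i and keep the best of price[i] + best[k−i].
best[1] = 3
best[2] = max(3+3, 6+0) = 6
best[3] = max(3+6, 6+3, 19+0) = 19
best[4] = max(3+19, 6+6, 19+3, 11+0) = 22
best[5] = max(3+22, 6+19, 19+6, 11+3, 22+0) = 25
One optimal cutting: 3 + 1 + 1 → $19 + $3 + $3 = $25.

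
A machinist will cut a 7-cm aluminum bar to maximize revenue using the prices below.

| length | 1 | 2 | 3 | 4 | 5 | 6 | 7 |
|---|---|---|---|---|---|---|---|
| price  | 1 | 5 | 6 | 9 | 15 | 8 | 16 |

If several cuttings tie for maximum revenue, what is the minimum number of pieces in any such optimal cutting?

2

Consider every possible first cut. r[k] is the best of p[i]+r[k−i] over all sellable i≤k.
r[1] = 1
r[2] = max(1+1, 5+0) = 5
r[3] = max(1+5, 5+1, 6+0) = 6
r[4] = max(1+6, 5+5, 6+1, 9+0) = 10
r[5] = max(1+10, 5+6, 6+5, 9+1, 15+0) = 15
r[6] = max(1+15, 5+10, 6+6, 9+5, 15+1, 8+0) = 16
r[7] = max(1+16, 5+15, 6+10, …, 8+1, 16+0) = 20
Maximum revenue is $20.
Now minimize piece count subject to staying optimal: for each k, pieces[k] = 1 + min over i with p[i]+r[k−i]=r[k] of pieces[k−i].
pieces[4] = 2
pieces[5] = 1
pieces[6] = 2
pieces[7] = 2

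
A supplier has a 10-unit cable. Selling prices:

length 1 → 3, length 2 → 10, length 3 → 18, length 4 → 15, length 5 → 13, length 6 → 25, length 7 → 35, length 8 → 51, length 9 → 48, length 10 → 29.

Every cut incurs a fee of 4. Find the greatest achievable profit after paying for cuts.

57

Let r[k] be the best obtainable value from length k. For each k, try every first piece i and keep the best of price[i] + r[k−i] minus the 4 cut fee when i<k.
r[1] = 3
r[2] = max(3+3-4, 10+0) = 10
r[3] = max(3+10-4, 10+3-4, 18+0) = 18
r[4] = max(3+18-4, 10+10-4, 18+3-4, 15+0) = 17
r[5] = max(3+17-4, 10+18-4, 18+10-4, 15+3-4, 13+0) = 24
r[6] = max(3+24-4, 10+17-4, 18+18-4, 15+10-4, 13+3-4, 25+0) = 32
r[7] = max(3+32-4, 10+24-4, 18+17-4, …, 25+3-4, 35+0) = 35
r[8] = max(3+35-4, 10+32-4, 18+24-4, …, 35+3-4, 51+0) = 51
r[9] = max(3+51-4, 10+35-4, 18+32-4, …, 51+3-4, 48+0) = 50
r[10] = max(3+50-4, 10+51-4, 18+35-4, …, 48+3-4, 29+0) = 57
One optimal plan: pieces 8 + 2 (1 cut) → 61 − 4 = 57.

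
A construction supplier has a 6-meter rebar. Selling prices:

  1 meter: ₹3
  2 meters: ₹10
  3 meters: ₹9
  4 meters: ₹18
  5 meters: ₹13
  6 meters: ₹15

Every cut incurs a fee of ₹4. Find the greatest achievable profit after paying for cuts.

Let v[k] be the best obtainable value from length k. For each k, try every first piece i and keep the best of price[i] + v[k−i] minus the 4 cut fee when i<k.
v[1] = 3
v[2] = 10
v[3] = 9  (first piece 1, then v[2]=10)
v[4] = 18
v[5] = 17  (first piece 1, then v[4]=18)
v[6] = 24  (first piece 2, then v[4]=18)
One optimal plan: pieces 4 + 2 (1 cut) → ₹28 − ₹4 = ₹24.

24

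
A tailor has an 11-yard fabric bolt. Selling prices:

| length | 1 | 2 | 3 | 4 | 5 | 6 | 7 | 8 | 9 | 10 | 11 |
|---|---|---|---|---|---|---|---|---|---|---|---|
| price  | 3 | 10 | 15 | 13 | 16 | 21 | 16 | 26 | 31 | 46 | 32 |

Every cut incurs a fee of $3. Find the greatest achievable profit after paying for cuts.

Build net[k] bottom-up: net[k] = max over allowed piece i of (p[i] + net[k−i]) − 3 per cut.
net[1] = 3
net[2] = max(3+3-3, 10+0) = 10
net[3] = max(3+10-3, 10+3-3, 15+0) = 15
net[4] = max(3+15-3, 10+10-3, 15+3-3, 13+0) = 17
net[5] = max(3+17-3, 10+15-3, 15+10-3, 13+3-3, 16+0) = 22
net[6] = max(3+22-3, 10+17-3, 15+15-3, 13+10-3, 16+3-3, 21+0) = 27
net[7] = max(3+27-3, 10+22-3, 15+17-3, …, 21+3-3, 16+0) = 29
net[8] = max(3+29-3, 10+27-3, 15+22-3, …, 16+3-3, 26+0) = 34
net[9] = max(3+34-3, 10+29-3, 15+27-3, …, 26+3-3, 31+0) = 39
net[10] = max(3+39-3, 10+34-3, 15+29-3, …, 31+3-3, 46+0) = 46
net[11] = max(3+46-3, 10+39-3, 15+34-3, …, 46+3-3, 32+0) = 46
One optimal plan: pieces 10 + 1 (1 cut) → $49 − $3 = $46.

46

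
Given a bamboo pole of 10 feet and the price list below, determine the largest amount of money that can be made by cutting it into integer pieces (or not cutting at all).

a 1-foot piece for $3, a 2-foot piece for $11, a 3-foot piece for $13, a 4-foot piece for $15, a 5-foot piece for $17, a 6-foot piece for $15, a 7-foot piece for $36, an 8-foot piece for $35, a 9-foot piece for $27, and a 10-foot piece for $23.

55

Consider every possible first cut. r[k] is the best of p[i]+r[k−i] over all sellable i≤k.
r[1] = 3
r[2] = max(3+3, 11+0) = 11
r[3] = max(3+11, 11+3, 13+0) = 14
r[4] = max(3+14, 11+11, 13+3, 15+0) = 22
r[5] = max(3+22, 11+14, 13+11, 15+3, 17+0) = 25
r[6] = max(3+25, 11+22, 13+14, 15+11, 17+3, 15+0) = 33
r[7] = max(3+33, 11+25, 13+22, …, 15+3, 36+0) = 36
r[8] = max(3+36, 11+33, 13+25, …, 36+3, 35+0) = 44
r[9] = max(3+44, 11+36, 13+33, …, 35+3, 27+0) = 47
r[10] = max(3+47, 11+44, 13+36, …, 27+3, 23+0) = 55
One optimal cutting: 2 + 2 + 2 + 2 + 2 → $11 + $11 + $11 + $11 + $11 = $55.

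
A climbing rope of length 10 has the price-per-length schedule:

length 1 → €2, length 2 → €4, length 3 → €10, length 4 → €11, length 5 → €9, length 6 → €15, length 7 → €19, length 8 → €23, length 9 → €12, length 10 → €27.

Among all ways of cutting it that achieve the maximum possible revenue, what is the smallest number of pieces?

Let r[k] be the best obtainable value from length k. For each k, try every first piece i and keep the best of price[i] + r[k−i].
r[1] = 2
r[2] = 4  (first piece 1, then r[1]=2)
r[3] = 10
r[4] = 12  (first piece 1, then r[3]=10)
r[5] = 14  (first piece 1, then r[4]=12)
r[6] = 20  (first piece 3, then r[3]=10)
r[7] = 22  (first piece 1, then r[6]=20)
r[8] = 24  (first piece 1, then r[7]=22)
r[9] = 30  (first piece 3, then r[6]=20)
r[10] = 32  (first piece 1, then r[9]=30)
Maximum revenue is €32.
Now minimize piece count subject to staying optimal: for each k, pieces[k] = 1 + min over i with p[i]+r[k−i]=r[k] of pieces[k−i].
pieces[7] = 3
pieces[8] = 3
pieces[9] = 3
pieces[10] = 4

4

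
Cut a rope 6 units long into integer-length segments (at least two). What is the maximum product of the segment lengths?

Define f[k] = max over 1≤i<k of i · max(k−i, f[k−i]); the inner max lets the remainder stay uncut if that's better.
f[2] = 1·max(1,0) = 1·1 = 1
f[3] = 1·max(2,1) = 1·2 = 2
f[4] = 2·max(2,1) = 2·2 = 4
f[5] = 2·max(3,2) = 2·3 = 6
f[6] = 3·max(3,2) = 3·3 = 9
One optimal split: 3 + 3; product 3·3 = 9.

9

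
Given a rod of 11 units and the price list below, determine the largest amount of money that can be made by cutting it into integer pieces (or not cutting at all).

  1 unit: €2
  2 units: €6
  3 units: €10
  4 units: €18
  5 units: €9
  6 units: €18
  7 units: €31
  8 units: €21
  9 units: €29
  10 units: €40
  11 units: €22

Build best[k] bottom-up: best[k] = max over allowed piece i of (p[i] + best[k−i]).
best[1] = 2
best[2] = max(2+2, 6+0) = 6
best[3] = max(2+6, 6+2, 10+0) = 10
best[4] = max(2+10, 6+6, 10+2, 18+0) = 18
best[5] = max(2+18, 6+10, 10+6, 18+2, 9+0) = 20
best[6] = max(2+20, 6+18, 10+10, 18+6, 9+2, 18+0) = 24
best[7] = max(2+24, 6+20, 10+18, …, 18+2, 31+0) = 31
best[8] = max(2+31, 6+24, 10+20, …, 31+2, 21+0) = 36
best[9] = max(2+36, 6+31, 10+24, …, 21+2, 29+0) = 38
best[10] = max(2+38, 6+36, 10+31, …, 29+2, 40+0) = 42
best[11] = max(2+42, 6+38, 10+36, …, 40+2, 22+0) = 49
One optimal cutting: 7 + 4 → €31 + €18 = €49.

49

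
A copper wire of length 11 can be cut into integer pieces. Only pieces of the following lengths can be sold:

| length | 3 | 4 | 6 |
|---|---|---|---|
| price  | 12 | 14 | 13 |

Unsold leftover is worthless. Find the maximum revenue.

40

Consider every possible first cut. best[k] is the best of p[i]+best[k−i] over all sellable i≤k.
best[1] = 0
best[2] = 0
best[3] = 12
best[4] = 14
best[5] = 14
best[6] = 24  (first piece 3, then best[3]=12)
best[7] = 26  (first piece 3, then best[4]=14)
best[8] = 28  (first piece 4, then best[4]=14)
best[9] = 36  (first piece 3, then best[6]=24)
best[10] = 38  (first piece 3, then best[7]=26)
best[11] = 40  (first piece 3, then best[8]=28)
One optimal cutting: 4 + 4 + 3 → €40.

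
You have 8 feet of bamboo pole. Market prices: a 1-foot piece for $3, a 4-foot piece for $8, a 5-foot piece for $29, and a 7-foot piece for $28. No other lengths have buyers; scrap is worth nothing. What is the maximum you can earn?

38

Let r[k] be the best obtainable value from length k. For each k, try every first piece i and keep the best of price[i] + r[k−i].
r[1] = 3
r[2] = 6  (first piece 1, then r[1]=3)
r[3] = 9  (first piece 1, then r[2]=6)
r[4] = 12  (first piece 1, then r[3]=9)
r[5] = 29
r[6] = 32  (first piece 1, then r[5]=29)
r[7] = 35  (first piece 1, then r[6]=32)
r[8] = 38  (first piece 1, then r[7]=35)
One optimal cutting: 5 + 1 + 1 + 1 → $38.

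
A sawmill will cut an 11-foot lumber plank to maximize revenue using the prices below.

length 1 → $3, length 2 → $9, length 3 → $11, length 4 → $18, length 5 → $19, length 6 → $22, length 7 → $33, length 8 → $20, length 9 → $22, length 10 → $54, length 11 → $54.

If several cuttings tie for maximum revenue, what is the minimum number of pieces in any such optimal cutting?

2

Let r[k] be the best obtainable value from length k. For each k, try every first piece i and keep the best of price[i] + r[k−i].
r[1] = 3
r[2] = max(3+3, 9+0) = 9
r[3] = max(3+9, 9+3, 11+0) = 12
r[4] = max(3+12, 9+9, 11+3, 18+0) = 18
r[5] = max(3+18, 9+12, 11+9, 18+3, 19+0) = 21
r[6] = max(3+21, 9+18, 11+12, 18+9, 19+3, 22+0) = 27
r[7] = max(3+27, 9+21, 11+18, …, 22+3, 33+0) = 33
r[8] = max(3+33, 9+27, 11+21, …, 33+3, 20+0) = 36
r[9] = max(3+36, 9+33, 11+27, …, 20+3, 22+0) = 42
r[10] = max(3+42, 9+36, 11+33, …, 22+3, 54+0) = 54
r[11] = max(3+54, 9+42, 11+36, …, 54+3, 54+0) = 57
Maximum revenue is $57.
Now minimize piece count subject to staying optimal: for each k, pieces[k] = 1 + min over i with p[i]+r[k−i]=r[k] of pieces[k−i].
pieces[8] = 2
pieces[9] = 2
pieces[10] = 1
pieces[11] = 2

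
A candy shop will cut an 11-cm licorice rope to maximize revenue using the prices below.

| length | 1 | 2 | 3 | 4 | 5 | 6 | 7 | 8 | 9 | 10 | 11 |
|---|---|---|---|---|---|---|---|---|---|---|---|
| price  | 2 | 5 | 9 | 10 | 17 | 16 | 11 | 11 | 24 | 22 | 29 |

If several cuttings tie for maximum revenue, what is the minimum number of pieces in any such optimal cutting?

3

Consider every possible first cut. r[k] is the best of p[i]+r[k−i] over all sellable i≤k.
r[1] = 2
r[2] = max(2+2, 5+0) = 5
r[3] = max(2+5, 5+2, 9+0) = 9
r[4] = max(2+9, 5+5, 9+2, 10+0) = 11
r[5] = max(2+11, 5+9, 9+5, 10+2, 17+0) = 17
r[6] = max(2+17, 5+11, 9+9, 10+5, 17+2, 16+0) = 19
r[7] = max(2+19, 5+17, 9+11, …, 16+2, 11+0) = 22
r[8] = max(2+22, 5+19, 9+17, …, 11+2, 11+0) = 26
r[9] = max(2+26, 5+22, 9+19, …, 11+2, 24+0) = 28
r[10] = max(2+28, 5+26, 9+22, …, 24+2, 22+0) = 34
r[11] = max(2+34, 5+28, 9+26, …, 22+2, 29+0) = 36
Maximum revenue is ¢36.
Now minimize piece count subject to staying optimal: for each k, pieces[k] = 1 + min over i with p[i]+r[k−i]=r[k] of pieces[k−i].
pieces[8] = 2
pieces[9] = 3
pieces[10] = 2
pieces[11] = 3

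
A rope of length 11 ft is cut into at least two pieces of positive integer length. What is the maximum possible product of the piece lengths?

54

Define g[k] = max over 1≤i<k of i · max(k−i, g[k−i]); the inner max lets the remainder stay uncut if that's better.
g[2] = 1×max(1,0) = 1×1 = 1
g[3] = 1×max(2,1) = 1×2 = 2
g[4] = 2×max(2,1) = 2×2 = 4
g[5] = 2×max(3,2) = 2×3 = 6
g[6] = 3×max(3,2) = 3×3 = 9
g[7] = 2×max(5,6) = 2×6 = 12
g[8] = 2×max(6,9) = 2×9 = 18
g[9] = 3×max(6,9) = 3×9 = 27
g[10] = 2×max(8,18) = 2×18 = 36
g[11] = 2×max(9,27) = 2×27 = 54
One optimal split: 3 + 3 + 3 + 2; product 3×3×3×2 = 54.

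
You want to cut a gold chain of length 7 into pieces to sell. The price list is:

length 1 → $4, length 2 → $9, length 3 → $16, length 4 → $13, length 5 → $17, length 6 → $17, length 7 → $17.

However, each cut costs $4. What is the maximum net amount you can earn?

28

Let net[k] be the best obtainable value from length k. For each k, try every first piece i and keep the best of price[i] + net[k−i] minus the 4 cut fee when i<k.
net[1] = 4
net[2] = 9
net[3] = 16
net[4] = 16  (first piece 1, then net[3]=16)
net[5] = 21  (first piece 2, then net[3]=16)
net[6] = 28  (first piece 3, then net[3]=16)
net[7] = 28  (first piece 1, then net[6]=28)
One optimal plan: pieces 3 + 3 + 1 (2 cuts) → $36 − $8 = $28.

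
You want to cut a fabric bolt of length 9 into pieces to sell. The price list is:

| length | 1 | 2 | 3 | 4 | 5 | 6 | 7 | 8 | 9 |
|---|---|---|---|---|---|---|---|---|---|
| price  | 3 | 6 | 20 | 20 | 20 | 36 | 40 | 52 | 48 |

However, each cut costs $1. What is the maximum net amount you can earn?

58

Consider every possible first cut. v[k] is the best of p[i]+v[k−i] over all sellable i≤k, charging 1 whenever i<k.
v[1] = 3
v[2] = 6
v[3] = 20
v[4] = 22  (first piece 1, then v[3]=20)
v[5] = 25  (first piece 2, then v[3]=20)
v[6] = 39  (first piece 3, then v[3]=20)
v[7] = 41  (first piece 1, then v[6]=39)
v[8] = 52
v[9] = 58  (first piece 3, then v[6]=39)
One optimal plan: pieces 3 + 3 + 3 (2 cuts) → $60 − $2 = $58.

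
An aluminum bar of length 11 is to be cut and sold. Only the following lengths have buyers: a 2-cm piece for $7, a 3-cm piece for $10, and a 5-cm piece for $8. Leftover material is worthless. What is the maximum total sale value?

Let f[k] be the best obtainable value from length k. For each k, try every first piece i and keep the best of price[i] + f[k−i].
f[1] = 0
f[2] = 7
f[3] = max(7+0, 10+0) = 10
f[4] = max(7+7, 10+0) = 14
f[5] = max(7+10, 10+7, 8+0) = 17
f[6] = max(7+14, 10+10, 8+0) = 21
f[7] = max(7+17, 10+14, 8+7) = 24
f[8] = max(7+21, 10+17, 8+10) = 28
f[9] = max(7+24, 10+21, 8+14) = 31
f[10] = max(7+28, 10+24, 8+17) = 35
f[11] = max(7+31, 10+28, 8+21) = 38
One optimal cutting: 3 + 2 + 2 + 2 + 2 → $38.

38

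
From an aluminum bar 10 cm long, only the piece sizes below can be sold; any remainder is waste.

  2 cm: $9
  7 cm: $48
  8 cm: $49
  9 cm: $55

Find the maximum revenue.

Consider every possible first cut. f[k] is the best of p[i]+f[k−i] over all sellable i≤k.
f[1] = 0
f[2] = 9
f[3] = 9
f[4] = 18  (first piece 2, then f[2]=9)
f[5] = 18
f[6] = 27  (first piece 2, then f[4]=18)
f[7] = 48
f[8] = 49
f[9] = 57  (first piece 2, then f[7]=48)
f[10] = 58  (first piece 2, then f[8]=49)
One optimal cutting: 8 + 2 → $58.

58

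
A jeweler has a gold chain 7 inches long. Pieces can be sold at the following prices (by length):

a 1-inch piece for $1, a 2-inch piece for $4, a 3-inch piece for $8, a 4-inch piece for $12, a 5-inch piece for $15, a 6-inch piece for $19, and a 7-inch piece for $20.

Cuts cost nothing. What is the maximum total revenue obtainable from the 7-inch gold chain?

20

Let best[k] be the best obtainable value from length k. For each k, try every first piece i and keep the best of price[i] + best[k−i].
best[1] = 1
best[2] = max(1+1, 4+0) = 4
best[3] = max(1+4, 4+1, 8+0) = 8
best[4] = max(1+8, 4+4, 8+1, 12+0) = 12
best[5] = max(1+12, 4+8, 8+4, 12+1, 15+0) = 15
best[6] = max(1+15, 4+12, 8+8, 12+4, 15+1, 19+0) = 19
best[7] = max(1+19, 4+15, 8+12, …, 19+1, 20+0) = 20
One optimal cutting: 6 + 1 → $19 + $1 = $20.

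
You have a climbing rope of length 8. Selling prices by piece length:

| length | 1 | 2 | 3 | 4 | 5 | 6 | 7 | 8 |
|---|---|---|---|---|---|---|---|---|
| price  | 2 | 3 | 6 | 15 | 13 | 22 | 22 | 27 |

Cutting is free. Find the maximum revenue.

Consider every possible first cut. R[k] is the best of p[i]+R[k−i] over all sellable i≤k.
R[1] = 2
R[2] = max(2+2, 3+0) = 4
R[3] = max(2+4, 3+2, 6+0) = 6
R[4] = max(2+6, 3+4, 6+2, 15+0) = 15
R[5] = max(2+15, 3+6, 6+4, 15+2, 13+0) = 17
R[6] = max(2+17, 3+15, 6+6, 15+4, 13+2, 22+0) = 22
R[7] = max(2+22, 3+17, 6+15, …, 22+2, 22+0) = 24
R[8] = max(2+24, 3+22, 6+17, …, 22+2, 27+0) = 30
One optimal cutting: 4 + 4 → €15 + €15 = €30.

30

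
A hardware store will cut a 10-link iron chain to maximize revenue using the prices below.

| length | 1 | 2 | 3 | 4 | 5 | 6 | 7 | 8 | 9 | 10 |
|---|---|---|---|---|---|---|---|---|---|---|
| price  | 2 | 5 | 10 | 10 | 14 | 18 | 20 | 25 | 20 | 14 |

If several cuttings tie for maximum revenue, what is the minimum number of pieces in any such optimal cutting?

Build r[k] bottom-up: r[k] = max over allowed piece i of (p[i] + r[k−i]).
r[1] = 2
r[2] = 5
r[3] = 10
r[4] = 12  (first piece 1, then r[3]=10)
r[5] = 15  (first piece 2, then r[3]=10)
r[6] = 20  (first piece 3, then r[3]=10)
r[7] = 22  (first piece 1, then r[6]=20)
r[8] = 25  (first piece 2, then r[6]=20)
r[9] = 30  (first piece 3, then r[6]=20)
r[10] = 32  (first piece 1, then r[9]=30)
Maximum revenue is $32.
Now minimize piece count subject to staying optimal: for each k, pieces[k] = 1 + min over i with p[i]+r[k−i]=r[k] of pieces[k−i].
pieces[7] = 3
pieces[8] = 1
pieces[9] = 3
pieces[10] = 4

4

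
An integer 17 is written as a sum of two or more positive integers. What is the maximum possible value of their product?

Fill g[k] for k=2..17: at each k try every first piece i and multiply by the better of (k−i) uncut or g[k−i].
g[2] = 1×max(1,0) = 1×1 = 1
g[3] = 1×max(2,1) = 1×2 = 2
g[4] = 2×max(2,1) = 2×2 = 4
g[5] = 2×max(3,2) = 2×3 = 6
g[6] = 3×max(3,2) = 3×3 = 9
g[7] = 2×max(5,6) = 2×6 = 12
g[8] = 2×max(6,9) = 2×9 = 18
g[9] = 3×max(6,9) = 3×9 = 27
g[10] = 2×max(8,18) = 2×18 = 36
g[11] = 2×max(9,27) = 2×27 = 54
g[12] = 3×max(9,27) = 3×27 = 81
g[13] = 2×max(11,54) = 2×54 = 108
g[14] = 2×max(12,81) = 2×81 = 162
g[15] = 3×max(12,81) = 3×81 = 243
g[16] = 2×max(14,162) = 2×162 = 324
g[17] = 2×max(15,243) = 2×243 = 486
One optimal split: 3 + 3 + 3 + 3 + 3 + 2; product 3×3×3×3×3×2 = 486.

486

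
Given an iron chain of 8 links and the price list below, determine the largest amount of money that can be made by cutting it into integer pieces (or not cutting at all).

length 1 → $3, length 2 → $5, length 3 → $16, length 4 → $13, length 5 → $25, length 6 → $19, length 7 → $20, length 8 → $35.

Let r[k] be the best obtainable value from length k. For each k, try every first piece i and keep the best of price[i] + r[k−i].
r[1] = 3
r[2] = 6  (first piece 1, then r[1]=3)
r[3] = 16
r[4] = 19  (first piece 1, then r[3]=16)
r[5] = 25
r[6] = 32  (first piece 3, then r[3]=16)
r[7] = 35  (first piece 1, then r[6]=32)
r[8] = 41  (first piece 3, then r[5]=25)
One optimal cutting: 5 + 3 → $25 + $16 = $41.

41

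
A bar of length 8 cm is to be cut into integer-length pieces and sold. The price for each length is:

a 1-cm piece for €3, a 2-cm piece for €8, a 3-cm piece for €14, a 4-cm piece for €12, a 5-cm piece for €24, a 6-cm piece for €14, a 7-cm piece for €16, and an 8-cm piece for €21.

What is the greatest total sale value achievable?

38

Consider every possible first cut. v[k] is the best of p[i]+v[k−i] over all sellable i≤k.
v[1] = 3
v[2] = 8
v[3] = 14
v[4] = 17  (first piece 1, then v[3]=14)
v[5] = 24
v[6] = 28  (first piece 3, then v[3]=14)
v[7] = 32  (first piece 2, then v[5]=24)
v[8] = 38  (first piece 3, then v[5]=24)
One optimal cutting: 5 + 3 → €24 + €14 = €38.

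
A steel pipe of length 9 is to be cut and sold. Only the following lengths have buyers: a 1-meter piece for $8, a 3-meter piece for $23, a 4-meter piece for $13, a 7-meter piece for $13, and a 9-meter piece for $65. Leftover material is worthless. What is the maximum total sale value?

Build best[k] bottom-up: best[k] = max over allowed piece i of (p[i] + best[k−i]).
best[1] = 8
best[2] = 16  (first piece 1, then best[1]=8)
best[3] = 24  (first piece 1, then best[2]=16)
best[4] = 32  (first piece 1, then best[3]=24)
best[5] = 40  (first piece 1, then best[4]=32)
best[6] = 48  (first piece 1, then best[5]=40)
best[7] = 56  (first piece 1, then best[6]=48)
best[8] = 64  (first piece 1, then best[7]=56)
best[9] = 72  (first piece 1, then best[8]=64)
One optimal cutting: 1 + 1 + 1 + 1 + 1 + 1 + 1 + 1 + 1 → $72.

72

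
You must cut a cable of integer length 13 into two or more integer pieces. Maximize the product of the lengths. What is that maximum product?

108

Let g[k] be the best product for length k (with at least one cut). For each first piece i, the rest contributes max(k−i, g[k−i]).
g[2] = 1*max(1,0) = 1*1 = 1
g[3] = max(1*2, 2*1) = 2
g[4] = max(1*3, 2*2, 3*1) = 4
g[5] = max(1*4, 2*3, 3*2, 4*1) = 6
g[6] = max(1*6, 2*4, 3*3, 4*2, 5*1) = 9
g[7] = max(1*9, 2*6, 3*4, 4*3, 5*2, 6*1) = 12
g[8] = max(1*12, 2*9, 3*6, …, 6*2, 7*1) = 18
g[9] = max(1*18, 2*12, 3*9, …, 7*2, 8*1) = 27
g[10] = max(1*27, 2*18, 3*12, …, 8*2, 9*1) = 36
g[11] = max(1*36, 2*27, 3*18, …, 9*2, 10*1) = 54
g[12] = max(1*54, 2*36, 3*27, …, 10*2, 11*1) = 81
g[13] = max(1*81, 2*54, 3*36, …, 11*2, 12*1) = 108
One optimal split: 3 + 3 + 3 + 2 + 2; product 3*3*3*2*2 = 108.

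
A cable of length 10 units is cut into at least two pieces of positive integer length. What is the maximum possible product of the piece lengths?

36

Fill f[k] for k=2..10: at each k try every first piece i and multiply by the better of (k−i) uncut or f[k−i].
f[2] = 1·max(1,0) = 1·1 = 1
f[3] = 1·max(2,1) = 1·2 = 2
f[4] = 2·max(2,1) = 2·2 = 4
f[5] = 2·max(3,2) = 2·3 = 6
f[6] = 3·max(3,2) = 3·3 = 9
f[7] = 2·max(5,6) = 2·6 = 12
f[8] = 2·max(6,9) = 2·9 = 18
f[9] = 3·max(6,9) = 3·9 = 27
f[10] = 2·max(8,18) = 2·18 = 36
One optimal split: 3 + 3 + 2 + 2; product 3·3·2·2 = 36.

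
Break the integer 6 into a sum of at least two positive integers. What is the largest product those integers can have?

Define prod[k] = max over 1≤i<k of i · max(k−i, prod[k−i]); the inner max lets the remainder stay uncut if that's better.
prod[2] = 1×max(1,0) = 1×1 = 1
prod[3] = 1×max(2,1) = 1×2 = 2
prod[4] = 2×max(2,1) = 2×2 = 4
prod[5] = 2×max(3,2) = 2×3 = 6
prod[6] = 3×max(3,2) = 3×3 = 9
One optimal split: 3 + 3; product 3×3 = 9.

9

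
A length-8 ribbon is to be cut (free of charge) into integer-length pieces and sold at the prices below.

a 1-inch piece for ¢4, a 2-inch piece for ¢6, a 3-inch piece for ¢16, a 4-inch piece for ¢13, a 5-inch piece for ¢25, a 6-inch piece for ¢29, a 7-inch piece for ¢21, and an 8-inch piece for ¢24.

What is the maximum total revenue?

41

Build v[k] bottom-up: v[k] = max over allowed piece i of (p[i] + v[k−i]).
v[1] = 4
v[2] = max(4+4, 6+0) = 8
v[3] = max(4+8, 6+4, 16+0) = 16
v[4] = max(4+16, 6+8, 16+4, 13+0) = 20
v[5] = max(4+20, 6+16, 16+8, 13+4, 25+0) = 25
v[6] = max(4+25, 6+20, 16+16, 13+8, 25+4, 29+0) = 32
v[7] = max(4+32, 6+25, 16+20, …, 29+4, 21+0) = 36
v[8] = max(4+36, 6+32, 16+25, …, 21+4, 24+0) = 41
One optimal cutting: 5 + 3 → ¢25 + ¢16 = ¢41.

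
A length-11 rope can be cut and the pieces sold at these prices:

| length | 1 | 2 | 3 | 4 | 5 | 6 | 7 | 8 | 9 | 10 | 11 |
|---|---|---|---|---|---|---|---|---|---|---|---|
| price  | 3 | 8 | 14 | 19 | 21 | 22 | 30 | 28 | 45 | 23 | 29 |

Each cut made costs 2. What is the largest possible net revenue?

51

Consider every possible first cut. v[k] is the best of p[i]+v[k−i] over all sellable i≤k, charging 2 whenever i<k.
v[1] = 3
v[2] = 8
v[3] = 14
v[4] = 19
v[5] = 21
v[6] = 26  (first piece 3, then v[3]=14)
v[7] = 31  (first piece 3, then v[4]=19)
v[8] = 36  (first piece 4, then v[4]=19)
v[9] = 45
v[10] = 46  (first piece 1, then v[9]=45)
v[11] = 51  (first piece 2, then v[9]=45)
One optimal plan: pieces 9 + 2 (1 cut) → 53 − 2 = 51.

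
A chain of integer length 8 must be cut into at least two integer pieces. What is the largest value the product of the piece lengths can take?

18

Define prod[k] = max over 1≤i<k of i · max(k−i, prod[k−i]); the inner max lets the remainder stay uncut if that's better.
prod[2] = 1·max(1,0) = 1·1 = 1
prod[3] = 1·max(2,1) = 1·2 = 2
prod[4] = 2·max(2,1) = 2·2 = 4
prod[5] = 2·max(3,2) = 2·3 = 6
prod[6] = 3·max(3,2) = 3·3 = 9
prod[7] = 2·max(5,6) = 2·6 = 12
prod[8] = 2·max(6,9) = 2·9 = 18
One optimal split: 3 + 3 + 2; product 3·3·2 = 18.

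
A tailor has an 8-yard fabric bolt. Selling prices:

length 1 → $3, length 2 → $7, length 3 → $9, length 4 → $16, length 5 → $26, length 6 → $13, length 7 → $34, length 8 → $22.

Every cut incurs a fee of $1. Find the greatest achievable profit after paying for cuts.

Build v[k] bottom-up: v[k] = max over allowed piece i of (p[i] + v[k−i]) − 1 per cut.
v[1] = 3
v[2] = max(3+3-1, 7+0) = 7
v[3] = max(3+7-1, 7+3-1, 9+0) = 9
v[4] = max(3+9-1, 7+7-1, 9+3-1, 16+0) = 16
v[5] = max(3+16-1, 7+9-1, 9+7-1, 16+3-1, 26+0) = 26
v[6] = max(3+26-1, 7+16-1, 9+9-1, 16+7-1, 26+3-1, 13+0) = 28
v[7] = max(3+28-1, 7+26-1, 9+16-1, …, 13+3-1, 34+0) = 34
v[8] = max(3+34-1, 7+28-1, 9+26-1, …, 34+3-1, 22+0) = 36
One optimal plan: pieces 7 + 1 (1 cut) → $37 − $1 = $36.

36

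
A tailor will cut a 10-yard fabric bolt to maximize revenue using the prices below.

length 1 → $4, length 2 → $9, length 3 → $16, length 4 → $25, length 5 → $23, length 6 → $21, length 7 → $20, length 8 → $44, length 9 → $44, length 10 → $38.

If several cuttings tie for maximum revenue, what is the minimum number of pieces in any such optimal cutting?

Consider every possible first cut. r[k] is the best of p[i]+r[k−i] over all sellable i≤k.
r[1] = 4
r[2] = max(4+4, 9+0) = 9
r[3] = max(4+9, 9+4, 16+0) = 16
r[4] = max(4+16, 9+9, 16+4, 25+0) = 25
r[5] = max(4+25, 9+16, 16+9, 25+4, 23+0) = 29
r[6] = max(4+29, 9+25, 16+16, 25+9, 23+4, 21+0) = 34
r[7] = max(4+34, 9+29, 16+25, …, 21+4, 20+0) = 41
r[8] = max(4+41, 9+34, 16+29, …, 20+4, 44+0) = 50
r[9] = max(4+50, 9+41, 16+34, …, 44+4, 44+0) = 54
r[10] = max(4+54, 9+50, 16+41, …, 44+4, 38+0) = 59
Maximum revenue is $59.
Now minimize piece count subject to staying optimal: for each k, pieces[k] = 1 + min over i with p[i]+r[k−i]=r[k] of pieces[k−i].
pieces[7] = 2
pieces[8] = 2
pieces[9] = 3
pieces[10] = 3

3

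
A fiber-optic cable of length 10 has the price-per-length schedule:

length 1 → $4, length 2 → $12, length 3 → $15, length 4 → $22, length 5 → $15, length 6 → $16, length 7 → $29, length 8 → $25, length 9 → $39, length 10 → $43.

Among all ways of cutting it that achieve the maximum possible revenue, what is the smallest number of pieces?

5

Let r[k] be the best obtainable value from length k. For each k, try every first piece i and keep the best of price[i] + r[k−i].
r[1] = 4
r[2] = 12
r[3] = 16  (first piece 1, then r[2]=12)
r[4] = 24  (first piece 2, then r[2]=12)
r[5] = 28  (first piece 1, then r[4]=24)
r[6] = 36  (first piece 2, then r[4]=24)
r[7] = 40  (first piece 1, then r[6]=36)
r[8] = 48  (first piece 2, then r[6]=36)
r[9] = 52  (first piece 1, then r[8]=48)
r[10] = 60  (first piece 2, then r[8]=48)
Maximum revenue is $60.
Now minimize piece count subject to staying optimal: for each k, pieces[k] = 1 + min over i with p[i]+r[k−i]=r[k] of pieces[k−i].
pieces[7] = 4
pieces[8] = 4
pieces[9] = 5
pieces[10] = 5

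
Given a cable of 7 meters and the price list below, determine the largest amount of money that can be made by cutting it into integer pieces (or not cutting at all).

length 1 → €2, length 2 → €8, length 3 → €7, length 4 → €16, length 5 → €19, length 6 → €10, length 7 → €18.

27

Let r[k] be the best obtainable value from length k. For each k, try every first piece i and keep the best of price[i] + r[k−i].
r[1] = 2
r[2] = max(2+2, 8+0) = 8
r[3] = max(2+8, 8+2, 7+0) = 10
r[4] = max(2+10, 8+8, 7+2, 16+0) = 16
r[5] = max(2+16, 8+10, 7+8, 16+2, 19+0) = 19
r[6] = max(2+19, 8+16, 7+10, 16+8, 19+2, 10+0) = 24
r[7] = max(2+24, 8+19, 7+16, …, 10+2, 18+0) = 27
One optimal cutting: 5 + 2 → €19 + €8 = €27.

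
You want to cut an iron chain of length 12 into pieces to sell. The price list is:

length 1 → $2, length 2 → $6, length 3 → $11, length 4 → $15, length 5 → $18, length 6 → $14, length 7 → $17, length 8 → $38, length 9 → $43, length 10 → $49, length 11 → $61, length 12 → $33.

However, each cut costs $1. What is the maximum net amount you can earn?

Build net[k] bottom-up: net[k] = max over allowed piece i of (p[i] + net[k−i]) − 1 per cut.
net[1] = 2
net[2] = max(2+2-1, 6+0) = 6
net[3] = max(2+6-1, 6+2-1, 11+0) = 11
net[4] = max(2+11-1, 6+6-1, 11+2-1, 15+0) = 15
net[5] = max(2+15-1, 6+11-1, 11+6-1, 15+2-1, 18+0) = 18
net[6] = max(2+18-1, 6+15-1, 11+11-1, 15+6-1, 18+2-1, 14+0) = 21
net[7] = max(2+21-1, 6+18-1, 11+15-1, …, 14+2-1, 17+0) = 25
net[8] = max(2+25-1, 6+21-1, 11+18-1, …, 17+2-1, 38+0) = 38
net[9] = max(2+38-1, 6+25-1, 11+21-1, …, 38+2-1, 43+0) = 43
net[10] = max(2+43-1, 6+38-1, 11+25-1, …, 43+2-1, 49+0) = 49
net[11] = max(2+49-1, 6+43-1, 11+38-1, …, 49+2-1, 61+0) = 61
net[12] = max(2+61-1, 6+49-1, 11+43-1, …, 61+2-1, 33+0) = 62
One optimal plan: pieces 11 + 1 (1 cut) → $63 − $1 = $62.

62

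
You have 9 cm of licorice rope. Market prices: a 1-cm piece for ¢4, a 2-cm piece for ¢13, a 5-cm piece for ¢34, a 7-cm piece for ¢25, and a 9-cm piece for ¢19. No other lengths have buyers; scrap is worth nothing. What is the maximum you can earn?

60

Let best[k] be the best obtainable value from length k. For each k, try every first piece i and keep the best of price[i] + best[k−i].
best[1] = 4
best[2] = 13
best[3] = 17  (first piece 1, then best[2]=13)
best[4] = 26  (first piece 2, then best[2]=13)
best[5] = 34
best[6] = 39  (first piece 2, then best[4]=26)
best[7] = 47  (first piece 2, then best[5]=34)
best[8] = 52  (first piece 2, then best[6]=39)
best[9] = 60  (first piece 2, then best[7]=47)
One optimal cutting: 5 + 2 + 2 → ¢60.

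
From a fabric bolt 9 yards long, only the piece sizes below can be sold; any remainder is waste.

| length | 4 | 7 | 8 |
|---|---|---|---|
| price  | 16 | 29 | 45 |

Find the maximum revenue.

Let f[k] be the best obtainable value from length k. For each k, try every first piece i and keep the best of price[i] + f[k−i].
f[1] = 0
f[2] = 0
f[3] = 0
f[4] = 16
f[5] = 16
f[6] = 16
f[7] = 29
f[8] = 45
f[9] = 45
One optimal cutting: pieces 8 with 1 yard of scrap → $45.

45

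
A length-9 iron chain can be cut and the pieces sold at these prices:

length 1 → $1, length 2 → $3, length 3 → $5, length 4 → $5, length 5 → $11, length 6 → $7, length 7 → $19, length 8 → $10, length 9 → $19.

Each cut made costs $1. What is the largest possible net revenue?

21

Consider every possible first cut. r[k] is the best of p[i]+r[k−i] over all sellable i≤k, charging 1 whenever i<k.
r[1] = 1
r[2] = 3
r[3] = 5
r[4] = 5  (first piece 1, then r[3]=5)
r[5] = 11
r[6] = 11  (first piece 1, then r[5]=11)
r[7] = 19
r[8] = 19  (first piece 1, then r[7]=19)
r[9] = 21  (first piece 2, then r[7]=19)
One optimal plan: pieces 7 + 2 (1 cut) → $22 − $1 = $21.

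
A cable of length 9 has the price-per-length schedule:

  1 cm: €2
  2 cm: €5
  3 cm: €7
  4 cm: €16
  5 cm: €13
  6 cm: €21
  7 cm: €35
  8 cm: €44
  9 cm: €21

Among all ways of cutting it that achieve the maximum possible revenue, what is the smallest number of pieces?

2

Build r[k] bottom-up: r[k] = max over allowed piece i of (p[i] + r[k−i]).
r[1] = 2
r[2] = max(2+2, 5+0) = 5
r[3] = max(2+5, 5+2, 7+0) = 7
r[4] = max(2+7, 5+5, 7+2, 16+0) = 16
r[5] = max(2+16, 5+7, 7+5, 16+2, 13+0) = 18
r[6] = max(2+18, 5+16, 7+7, 16+5, 13+2, 21+0) = 21
r[7] = max(2+21, 5+18, 7+16, …, 21+2, 35+0) = 35
r[8] = max(2+35, 5+21, 7+18, …, 35+2, 44+0) = 44
r[9] = max(2+44, 5+35, 7+21, …, 44+2, 21+0) = 46
Maximum revenue is €46.
Now minimize piece count subject to staying optimal: for each k, pieces[k] = 1 + min over i with p[i]+r[k−i]=r[k] of pieces[k−i].
pieces[6] = 1
pieces[7] = 1
pieces[8] = 1
pieces[9] = 2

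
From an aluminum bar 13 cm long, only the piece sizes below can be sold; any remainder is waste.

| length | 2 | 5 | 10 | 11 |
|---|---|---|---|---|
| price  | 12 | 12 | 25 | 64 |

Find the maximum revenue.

76

Build r[k] bottom-up: r[k] = max over allowed piece i of (p[i] + r[k−i]).
r[1] = 0
r[2] = 12
r[3] = 12
r[4] = 24  (first piece 2, then r[2]=12)
r[5] = max(12+12, 12+0) = 24
r[6] = max(12+24, 12+0) = 36
r[7] = max(12+24, 12+12) = 36
r[8] = max(12+36, 12+12) = 48
r[9] = max(12+36, 12+24) = 48
r[10] = max(12+48, 12+24, 25+0) = 60
r[11] = max(12+48, 12+36, 25+0, 64+0) = 64
r[12] = max(12+60, 12+36, 25+12, 64+0) = 72
r[13] = max(12+64, 12+48, 25+12, 64+12) = 76
One optimal cutting: 11 + 2 → $76.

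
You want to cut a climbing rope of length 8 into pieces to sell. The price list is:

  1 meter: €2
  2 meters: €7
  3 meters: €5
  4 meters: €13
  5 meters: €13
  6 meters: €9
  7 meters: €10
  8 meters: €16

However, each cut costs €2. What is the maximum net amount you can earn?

24

Let net[k] be the best obtainable value from length k. For each k, try every first piece i and keep the best of price[i] + net[k−i] minus the 2 cut fee when i<k.
net[1] = 2
net[2] = max(2+2-2, 7+0) = 7
net[3] = max(2+7-2, 7+2-2, 5+0) = 7
net[4] = max(2+7-2, 7+7-2, 5+2-2, 13+0) = 13
net[5] = max(2+13-2, 7+7-2, 5+7-2, 13+2-2, 13+0) = 13
net[6] = max(2+13-2, 7+13-2, 5+7-2, 13+7-2, 13+2-2, 9+0) = 18
net[7] = max(2+18-2, 7+13-2, 5+13-2, …, 9+2-2, 10+0) = 18
net[8] = max(2+18-2, 7+18-2, 5+13-2, …, 10+2-2, 16+0) = 24
One optimal plan: pieces 4 + 4 (1 cut) → €26 − €2 = €24.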